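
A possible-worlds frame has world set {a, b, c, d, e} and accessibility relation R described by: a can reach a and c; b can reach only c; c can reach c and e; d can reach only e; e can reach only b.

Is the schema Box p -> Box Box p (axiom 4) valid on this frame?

Axiom 4 corresponds to the accessibility relation being transitive.
Transitive: no — a R c and c R e, but not a R e.

No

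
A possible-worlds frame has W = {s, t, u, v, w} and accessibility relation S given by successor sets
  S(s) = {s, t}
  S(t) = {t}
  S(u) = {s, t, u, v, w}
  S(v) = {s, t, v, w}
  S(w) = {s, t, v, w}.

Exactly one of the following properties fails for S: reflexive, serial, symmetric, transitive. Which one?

symmetric

Reflexive: yes — every world is S-related to itself.
Serial: yes — every world has a successor (e.g. s S s).
Symmetric: no — s S t but not t S s.
Transitive: yes — every two-step S-path is closed by a direct edge.
Only symmetric fails.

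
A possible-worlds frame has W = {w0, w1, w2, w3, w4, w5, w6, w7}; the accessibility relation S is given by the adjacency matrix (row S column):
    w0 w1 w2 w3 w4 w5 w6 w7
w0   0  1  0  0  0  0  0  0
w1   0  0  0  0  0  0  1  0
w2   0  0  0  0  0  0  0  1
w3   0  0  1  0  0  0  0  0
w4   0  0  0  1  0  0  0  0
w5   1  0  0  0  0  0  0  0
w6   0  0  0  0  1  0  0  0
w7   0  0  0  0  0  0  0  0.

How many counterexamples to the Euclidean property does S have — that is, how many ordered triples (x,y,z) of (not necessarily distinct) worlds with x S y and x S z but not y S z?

Enumerating: (w0,w1,w1), (w1,w6,w6), (w2,w7,w7), (w3,w2,w2), (w4,w3,w3), (w5,w0,w0), (w6,w4,w4).

7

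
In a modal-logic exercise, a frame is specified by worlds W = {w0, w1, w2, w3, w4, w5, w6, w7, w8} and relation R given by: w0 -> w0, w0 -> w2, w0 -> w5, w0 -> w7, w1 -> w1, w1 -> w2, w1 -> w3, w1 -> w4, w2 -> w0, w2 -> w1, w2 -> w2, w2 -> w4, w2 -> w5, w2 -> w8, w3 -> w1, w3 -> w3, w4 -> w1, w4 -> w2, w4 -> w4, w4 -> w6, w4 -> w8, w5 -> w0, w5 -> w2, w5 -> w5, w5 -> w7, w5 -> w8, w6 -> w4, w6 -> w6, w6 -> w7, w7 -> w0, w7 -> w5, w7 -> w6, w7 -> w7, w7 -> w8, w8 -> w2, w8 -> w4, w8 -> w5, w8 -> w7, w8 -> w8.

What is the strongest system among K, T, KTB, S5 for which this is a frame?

KTB

Reflexive (axiom T): yes — every world is R-related to itself.
Symmetric (axiom B): yes — every pair in R has its reverse in R.
Euclidean (axiom 5): no — w0 R w2 and w0 R w7, but not w2 R w7.
So F validates K, T, KTB; S5 would additionally require R to be Euclidean. The strongest is KTB.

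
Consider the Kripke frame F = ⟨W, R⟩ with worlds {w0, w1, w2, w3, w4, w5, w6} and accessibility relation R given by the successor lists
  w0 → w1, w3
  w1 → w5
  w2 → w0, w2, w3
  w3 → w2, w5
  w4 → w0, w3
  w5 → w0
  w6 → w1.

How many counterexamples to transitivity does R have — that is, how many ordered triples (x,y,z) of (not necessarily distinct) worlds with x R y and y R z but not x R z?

Enumerating: (w0,w1,w5), (w0,w3,w2), (w0,w3,w5), (w1,w5,w0), (w2,w0,w1), (w2,w3,w5), (w3,w2,w0), (w3,w2,w3), (w3,w5,w0), (w4,w0,w1), (w4,w3,w2), (w4,w3,w5), (w5,w0,w1), (w5,w0,w3), (w6,w1,w5).

15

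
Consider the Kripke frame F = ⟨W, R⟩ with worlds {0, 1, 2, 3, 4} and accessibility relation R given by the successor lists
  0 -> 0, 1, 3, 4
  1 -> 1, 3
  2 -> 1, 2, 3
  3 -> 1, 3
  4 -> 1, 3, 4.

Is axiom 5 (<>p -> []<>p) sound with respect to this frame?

No

By correspondence theory, 5 is valid on a frame iff R is Euclidean.
Euclidean: no — 0 R 1 and 0 R 4, but not 1 R 4.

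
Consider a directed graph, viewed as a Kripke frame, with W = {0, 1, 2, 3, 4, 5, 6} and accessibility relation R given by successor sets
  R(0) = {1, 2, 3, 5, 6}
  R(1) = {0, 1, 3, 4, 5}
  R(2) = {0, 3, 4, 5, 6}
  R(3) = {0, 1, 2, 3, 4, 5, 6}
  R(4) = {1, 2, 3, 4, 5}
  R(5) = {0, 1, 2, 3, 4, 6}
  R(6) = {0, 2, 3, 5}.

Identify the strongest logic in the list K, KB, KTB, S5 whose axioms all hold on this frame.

Symmetric (axiom B): yes — every pair in R has its reverse in R.
Reflexive (axiom T): no — 0 is not related to itself.
Euclidean (axiom 5): no — 0 R 1 and 0 R 2, but not 1 R 2.
So F validates K, KB; KTB would additionally require R to be reflexive. The strongest is KB.

KB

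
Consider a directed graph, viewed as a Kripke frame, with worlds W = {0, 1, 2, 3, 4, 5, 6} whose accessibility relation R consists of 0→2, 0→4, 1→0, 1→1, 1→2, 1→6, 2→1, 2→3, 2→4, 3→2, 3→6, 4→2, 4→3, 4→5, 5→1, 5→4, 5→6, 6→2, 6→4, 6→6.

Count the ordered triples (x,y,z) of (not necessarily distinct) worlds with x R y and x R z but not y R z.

Enumerating: (0,2,2), (0,4,4), (1,0,0), (1,0,1), (1,0,6), (1,2,0), (1,2,2), (1,2,6), (1,6,0), (1,6,1), (2,1,3), (2,1,4), … and 23 more.
Total: 35.

35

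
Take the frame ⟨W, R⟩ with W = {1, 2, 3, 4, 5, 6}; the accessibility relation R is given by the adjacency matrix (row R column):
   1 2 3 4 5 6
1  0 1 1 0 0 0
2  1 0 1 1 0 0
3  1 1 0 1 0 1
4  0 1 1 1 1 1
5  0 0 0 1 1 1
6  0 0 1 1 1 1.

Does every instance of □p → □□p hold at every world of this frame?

No

The schema 4 characterises exactly the transitive frames.
Transitive: no — 1 R 2 and 2 R 4, but not 1 R 4.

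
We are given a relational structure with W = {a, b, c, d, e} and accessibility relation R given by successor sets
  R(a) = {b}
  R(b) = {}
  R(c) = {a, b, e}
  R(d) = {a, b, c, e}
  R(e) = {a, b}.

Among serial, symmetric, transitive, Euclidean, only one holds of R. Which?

transitive

Serial: no — b has no R-successor.
Symmetric: no — a R b but not b R a.
Transitive: yes — every two-step R-path is closed by a direct edge.
Euclidean: no — c R a and c R e, but not a R e.
Only transitive holds.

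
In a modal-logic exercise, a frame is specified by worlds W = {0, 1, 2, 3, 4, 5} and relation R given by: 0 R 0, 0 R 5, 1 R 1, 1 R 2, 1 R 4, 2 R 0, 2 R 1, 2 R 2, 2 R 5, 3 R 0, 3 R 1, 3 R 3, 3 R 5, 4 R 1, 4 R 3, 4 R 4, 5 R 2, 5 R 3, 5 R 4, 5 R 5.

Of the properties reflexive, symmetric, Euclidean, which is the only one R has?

Reflexive: yes — every world is R-related to itself.
Symmetric: no — 0 R 5 but not 5 R 0.
Euclidean: no — 1 R 2 and 1 R 4, but not 2 R 4.
Only reflexive holds.

reflexive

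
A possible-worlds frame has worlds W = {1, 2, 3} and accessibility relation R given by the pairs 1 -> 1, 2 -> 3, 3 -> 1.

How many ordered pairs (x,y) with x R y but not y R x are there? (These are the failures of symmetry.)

2

Enumerating: (2,3), (3,1).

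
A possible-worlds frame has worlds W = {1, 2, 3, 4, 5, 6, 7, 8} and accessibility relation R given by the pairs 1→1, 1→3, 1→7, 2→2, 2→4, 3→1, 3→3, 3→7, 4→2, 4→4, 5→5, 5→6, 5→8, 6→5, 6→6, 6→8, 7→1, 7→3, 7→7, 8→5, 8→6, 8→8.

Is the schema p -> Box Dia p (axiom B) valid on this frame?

Axiom B corresponds to the accessibility relation being symmetric.
Symmetric: yes — every pair in R has its reverse in R.

Yes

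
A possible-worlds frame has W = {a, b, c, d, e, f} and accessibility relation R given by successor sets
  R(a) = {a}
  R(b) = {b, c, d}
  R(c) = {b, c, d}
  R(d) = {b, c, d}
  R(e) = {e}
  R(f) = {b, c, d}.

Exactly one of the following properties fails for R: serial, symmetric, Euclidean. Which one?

Serial: yes — every world has a successor (e.g. a R a).
Symmetric: no — f R b but not b R f.
Euclidean: yes — any two successors of a common world are R-related.
Only symmetric fails.

symmetric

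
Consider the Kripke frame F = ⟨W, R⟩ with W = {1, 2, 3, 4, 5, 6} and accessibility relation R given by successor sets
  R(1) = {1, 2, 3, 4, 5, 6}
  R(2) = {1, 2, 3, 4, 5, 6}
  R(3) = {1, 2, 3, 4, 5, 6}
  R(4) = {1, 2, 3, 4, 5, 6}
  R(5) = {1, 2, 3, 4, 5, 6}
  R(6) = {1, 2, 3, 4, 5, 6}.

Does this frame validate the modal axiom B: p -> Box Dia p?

Yes

By correspondence theory, B is valid on a frame iff R is symmetric.
Symmetric: yes — every pair in R has its reverse in R.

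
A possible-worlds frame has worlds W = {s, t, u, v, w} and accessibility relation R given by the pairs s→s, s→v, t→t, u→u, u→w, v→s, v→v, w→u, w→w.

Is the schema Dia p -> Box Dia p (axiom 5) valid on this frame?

The schema 5 characterises exactly the Euclidean frames.
Euclidean: yes — any two successors of a common world are R-related.

Yes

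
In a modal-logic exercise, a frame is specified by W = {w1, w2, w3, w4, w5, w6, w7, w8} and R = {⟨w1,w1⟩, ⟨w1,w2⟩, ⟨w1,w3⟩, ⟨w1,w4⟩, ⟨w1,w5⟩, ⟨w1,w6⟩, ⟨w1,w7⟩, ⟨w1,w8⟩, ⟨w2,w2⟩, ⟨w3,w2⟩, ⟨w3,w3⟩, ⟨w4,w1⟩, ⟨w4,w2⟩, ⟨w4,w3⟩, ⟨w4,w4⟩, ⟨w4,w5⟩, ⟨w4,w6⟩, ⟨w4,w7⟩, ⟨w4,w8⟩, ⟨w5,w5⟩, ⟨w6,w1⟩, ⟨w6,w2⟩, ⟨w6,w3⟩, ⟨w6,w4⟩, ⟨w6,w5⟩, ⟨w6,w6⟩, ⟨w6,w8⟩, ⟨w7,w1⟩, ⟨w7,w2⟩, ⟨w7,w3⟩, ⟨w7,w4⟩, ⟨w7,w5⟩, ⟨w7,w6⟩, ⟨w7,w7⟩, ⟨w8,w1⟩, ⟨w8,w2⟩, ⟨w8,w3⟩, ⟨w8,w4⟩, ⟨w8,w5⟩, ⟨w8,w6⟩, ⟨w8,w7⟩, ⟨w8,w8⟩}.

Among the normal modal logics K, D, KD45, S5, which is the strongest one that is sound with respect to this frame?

Serial (axiom D): yes — every world has a successor (e.g. w1 R w1).
Euclidean (axiom 5): no — w1 R w2 and w1 R w3, but not w2 R w3.
Transitive (axiom 4): no — w6 R w1 and w1 R w7, but not w6 R w7.
Reflexive (axiom T): yes — every world is R-related to itself.
So F validates K, D; KD45 would additionally require R to be Euclidean and transitive. The strongest is D.

D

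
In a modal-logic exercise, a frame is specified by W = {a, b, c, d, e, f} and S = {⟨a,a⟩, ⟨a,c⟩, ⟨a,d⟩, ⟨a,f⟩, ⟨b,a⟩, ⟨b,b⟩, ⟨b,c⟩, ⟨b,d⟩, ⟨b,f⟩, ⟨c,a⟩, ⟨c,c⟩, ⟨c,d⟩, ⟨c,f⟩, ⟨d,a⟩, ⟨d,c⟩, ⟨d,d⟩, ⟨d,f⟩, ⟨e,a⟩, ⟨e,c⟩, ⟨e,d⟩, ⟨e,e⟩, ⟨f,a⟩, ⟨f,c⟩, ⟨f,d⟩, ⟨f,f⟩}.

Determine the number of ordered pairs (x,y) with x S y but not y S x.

Enumerating: (b,a), (b,c), (b,d), (b,f), (e,a), (e,c), (e,d).

7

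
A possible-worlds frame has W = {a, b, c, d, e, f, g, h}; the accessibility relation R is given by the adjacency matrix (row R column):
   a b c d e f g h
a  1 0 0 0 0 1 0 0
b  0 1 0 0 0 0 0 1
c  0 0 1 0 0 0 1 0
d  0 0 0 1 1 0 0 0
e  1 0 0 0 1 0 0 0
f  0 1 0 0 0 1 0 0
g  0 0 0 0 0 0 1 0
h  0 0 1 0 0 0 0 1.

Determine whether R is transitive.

Transitive: no — a R f and f R b, but not a R b.

No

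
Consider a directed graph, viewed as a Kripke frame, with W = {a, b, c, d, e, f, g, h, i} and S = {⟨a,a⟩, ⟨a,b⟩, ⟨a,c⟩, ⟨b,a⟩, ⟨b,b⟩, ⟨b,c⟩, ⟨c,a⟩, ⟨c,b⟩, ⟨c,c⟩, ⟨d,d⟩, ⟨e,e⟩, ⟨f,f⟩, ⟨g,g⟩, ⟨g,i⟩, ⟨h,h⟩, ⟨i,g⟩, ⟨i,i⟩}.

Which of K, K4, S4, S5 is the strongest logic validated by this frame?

S5

Transitive (axiom 4): yes — every two-step S-path is closed by a direct edge.
Reflexive (axiom T): yes — every world is S-related to itself.
Euclidean (axiom 5): yes — any two successors of a common world are S-related.
So F validates K, K4, S4, S5. The strongest is S5.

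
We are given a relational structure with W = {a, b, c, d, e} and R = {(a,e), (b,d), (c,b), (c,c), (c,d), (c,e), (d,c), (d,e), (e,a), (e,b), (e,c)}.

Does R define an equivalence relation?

No

Reflexive: no — a is not related to itself.
Symmetric: no — b R d but not d R b.
Transitive: no — a R e and e R b, but not a R b.
So R is not an equivalence relation.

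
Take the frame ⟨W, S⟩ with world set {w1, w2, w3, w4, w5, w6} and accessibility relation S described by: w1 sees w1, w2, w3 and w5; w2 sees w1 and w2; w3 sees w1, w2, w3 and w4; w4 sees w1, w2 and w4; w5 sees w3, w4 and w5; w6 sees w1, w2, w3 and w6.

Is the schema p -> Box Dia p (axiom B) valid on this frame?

No

By correspondence theory, B is valid on a frame iff S is symmetric.
Symmetric: no — w1 S w5 but not w5 S w1.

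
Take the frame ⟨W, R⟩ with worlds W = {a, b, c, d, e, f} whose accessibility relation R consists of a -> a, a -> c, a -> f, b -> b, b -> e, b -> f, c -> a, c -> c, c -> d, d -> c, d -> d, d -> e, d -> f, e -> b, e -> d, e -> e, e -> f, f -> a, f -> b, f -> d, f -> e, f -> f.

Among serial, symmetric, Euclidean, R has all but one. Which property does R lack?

Serial: yes — every world has a successor (e.g. a R a).
Symmetric: yes — every pair in R has its reverse in R.
Euclidean: no — a R c and a R f, but not c R f.
Only Euclidean fails.

Euclidean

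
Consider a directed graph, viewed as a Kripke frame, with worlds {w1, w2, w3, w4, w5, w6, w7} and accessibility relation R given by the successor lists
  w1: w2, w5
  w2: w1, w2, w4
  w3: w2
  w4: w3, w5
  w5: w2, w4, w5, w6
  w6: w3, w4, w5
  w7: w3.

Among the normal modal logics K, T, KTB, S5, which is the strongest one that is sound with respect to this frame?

Reflexive (axiom T): no — w1 is not related to itself.
Symmetric (axiom B): no — w1 R w5 but not w5 R w1.
Euclidean (axiom 5): no — w1 R w2 and w1 R w5, but not w2 R w5.
So F validates K; T would additionally require R to be reflexive. The strongest is K.

K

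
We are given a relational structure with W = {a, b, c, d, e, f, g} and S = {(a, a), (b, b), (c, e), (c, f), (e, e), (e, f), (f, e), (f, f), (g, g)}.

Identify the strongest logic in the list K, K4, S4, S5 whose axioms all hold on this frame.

K4

Transitive (axiom 4): yes — every two-step S-path is closed by a direct edge.
Reflexive (axiom T): no — c is not related to itself.
Euclidean (axiom 5): yes — any two successors of a common world are S-related.
So F validates K, K4; S4 would additionally require S to be reflexive. The strongest is K4.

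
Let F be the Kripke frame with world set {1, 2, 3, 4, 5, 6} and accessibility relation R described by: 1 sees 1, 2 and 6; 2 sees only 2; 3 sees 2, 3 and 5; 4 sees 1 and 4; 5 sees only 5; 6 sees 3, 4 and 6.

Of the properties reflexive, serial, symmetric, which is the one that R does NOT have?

Reflexive: yes — every world is R-related to itself.
Serial: yes — every world has a successor (e.g. 1 R 1).
Symmetric: no — 1 R 2 but not 2 R 1.
Only symmetric fails.

symmetric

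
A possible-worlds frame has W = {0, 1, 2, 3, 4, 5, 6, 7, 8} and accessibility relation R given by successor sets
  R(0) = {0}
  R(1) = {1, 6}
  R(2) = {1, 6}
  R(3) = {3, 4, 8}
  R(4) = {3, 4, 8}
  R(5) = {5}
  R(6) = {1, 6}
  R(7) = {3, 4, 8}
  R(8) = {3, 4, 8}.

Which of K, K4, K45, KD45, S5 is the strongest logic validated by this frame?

KD45

Transitive (axiom 4): yes — every two-step R-path is closed by a direct edge.
Euclidean (axiom 5): yes — any two successors of a common world are R-related.
Serial (axiom D): yes — every world has a successor (e.g. 0 R 0).
Reflexive (axiom T): no — 2 is not related to itself.
So F validates K, K4, K45, KD45; S5 would additionally require R to be reflexive. The strongest is KD45.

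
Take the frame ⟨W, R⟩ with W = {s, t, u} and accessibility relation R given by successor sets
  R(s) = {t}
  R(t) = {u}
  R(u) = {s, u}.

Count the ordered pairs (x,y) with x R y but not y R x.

3

Enumerating: (s,t), (t,u), (u,s).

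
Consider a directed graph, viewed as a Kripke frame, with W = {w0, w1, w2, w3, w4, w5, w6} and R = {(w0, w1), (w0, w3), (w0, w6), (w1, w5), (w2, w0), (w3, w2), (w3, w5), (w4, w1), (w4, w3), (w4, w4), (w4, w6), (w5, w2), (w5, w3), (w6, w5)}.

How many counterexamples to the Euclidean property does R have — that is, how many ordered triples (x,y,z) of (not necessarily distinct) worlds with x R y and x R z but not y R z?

30

Enumerating: (w0,w1,w1), (w0,w1,w3), (w0,w1,w6), (w0,w3,w1), (w0,w3,w3), (w0,w3,w6), (w0,w6,w1), (w0,w6,w3), (w0,w6,w6), (w1,w5,w5), (w2,w0,w0), (w3,w2,w2), … and 18 more.
Total: 30.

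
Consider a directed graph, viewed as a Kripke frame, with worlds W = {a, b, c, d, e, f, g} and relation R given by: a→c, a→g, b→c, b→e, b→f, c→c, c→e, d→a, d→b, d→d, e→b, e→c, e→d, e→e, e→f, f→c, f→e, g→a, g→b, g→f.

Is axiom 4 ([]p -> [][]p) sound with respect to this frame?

No

The schema 4 characterises exactly the transitive frames.
Transitive: no — a R c and c R e, but not a R e.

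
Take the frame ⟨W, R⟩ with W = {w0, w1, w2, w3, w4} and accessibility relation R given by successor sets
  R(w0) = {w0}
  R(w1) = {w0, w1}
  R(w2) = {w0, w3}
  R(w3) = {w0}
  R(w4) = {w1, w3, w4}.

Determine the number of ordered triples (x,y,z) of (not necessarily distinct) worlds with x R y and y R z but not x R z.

Enumerating: (w4,w1,w0), (w4,w3,w0).

2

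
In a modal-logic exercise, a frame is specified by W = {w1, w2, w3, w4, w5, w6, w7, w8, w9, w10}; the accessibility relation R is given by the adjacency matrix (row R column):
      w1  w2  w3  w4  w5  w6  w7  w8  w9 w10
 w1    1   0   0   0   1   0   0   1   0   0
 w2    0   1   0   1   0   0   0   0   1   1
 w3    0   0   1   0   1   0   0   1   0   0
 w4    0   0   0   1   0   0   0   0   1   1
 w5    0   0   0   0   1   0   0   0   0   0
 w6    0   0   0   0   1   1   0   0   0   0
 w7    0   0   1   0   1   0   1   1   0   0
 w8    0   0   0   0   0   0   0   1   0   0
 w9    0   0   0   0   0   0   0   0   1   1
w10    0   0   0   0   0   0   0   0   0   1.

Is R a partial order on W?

Yes

Reflexive: yes — every world is R-related to itself.
Transitive: yes — every two-step R-path is closed by a direct edge.
Antisymmetric: yes — no distinct pair is related both ways.
So R is a partial order.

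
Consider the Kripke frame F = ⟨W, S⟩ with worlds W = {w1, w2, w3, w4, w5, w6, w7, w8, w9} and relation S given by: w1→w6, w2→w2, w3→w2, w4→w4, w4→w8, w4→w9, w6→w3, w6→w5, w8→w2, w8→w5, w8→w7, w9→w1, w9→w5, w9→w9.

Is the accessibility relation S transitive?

No

Transitive: no — w1 S w6 and w6 S w3, but not w1 S w3.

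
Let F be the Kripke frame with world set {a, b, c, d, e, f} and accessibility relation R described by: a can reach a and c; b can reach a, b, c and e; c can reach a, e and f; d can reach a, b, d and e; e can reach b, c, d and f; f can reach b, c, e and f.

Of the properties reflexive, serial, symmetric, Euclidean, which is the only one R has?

Reflexive: no — c is not related to itself.
Serial: yes — every world has a successor (e.g. a R a).
Symmetric: no — b R a but not a R b.
Euclidean: no — b R a and b R e, but not a R e.
Only serial holds.

serial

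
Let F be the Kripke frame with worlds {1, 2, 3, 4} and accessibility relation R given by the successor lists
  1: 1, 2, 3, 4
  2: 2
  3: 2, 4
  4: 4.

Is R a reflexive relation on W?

No

Reflexive: no — 3 is not related to itself.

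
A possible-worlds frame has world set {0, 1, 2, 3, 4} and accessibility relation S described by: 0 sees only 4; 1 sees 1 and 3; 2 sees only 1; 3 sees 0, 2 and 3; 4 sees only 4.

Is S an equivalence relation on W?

Reflexive: no — 0 is not related to itself.
Symmetric: no — 0 S 4 but not 4 S 0.
Transitive: no — 1 S 3 and 3 S 0, but not 1 S 0.
So S is not an equivalence relation.

No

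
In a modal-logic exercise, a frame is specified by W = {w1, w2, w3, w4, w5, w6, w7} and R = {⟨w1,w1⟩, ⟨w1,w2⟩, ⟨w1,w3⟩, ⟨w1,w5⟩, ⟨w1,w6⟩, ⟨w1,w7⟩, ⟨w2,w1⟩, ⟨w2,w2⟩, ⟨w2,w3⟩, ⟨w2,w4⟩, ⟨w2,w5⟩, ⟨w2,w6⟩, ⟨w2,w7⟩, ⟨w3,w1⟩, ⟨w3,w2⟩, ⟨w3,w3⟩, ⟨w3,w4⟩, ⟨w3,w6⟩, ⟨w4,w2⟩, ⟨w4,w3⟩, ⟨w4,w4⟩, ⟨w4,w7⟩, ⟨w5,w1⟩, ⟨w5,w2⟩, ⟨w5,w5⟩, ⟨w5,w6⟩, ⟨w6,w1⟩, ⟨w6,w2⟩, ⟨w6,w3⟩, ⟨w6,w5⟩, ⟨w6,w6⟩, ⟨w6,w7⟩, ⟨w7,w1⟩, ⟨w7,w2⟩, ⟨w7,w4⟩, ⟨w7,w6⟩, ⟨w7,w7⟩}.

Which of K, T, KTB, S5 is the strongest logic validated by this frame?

KTB

Reflexive (axiom T): yes — every world is R-related to itself.
Symmetric (axiom B): yes — every pair in R has its reverse in R.
Euclidean (axiom 5): no — w1 R w3 and w1 R w5, but not w3 R w5.
So F validates K, T, KTB; S5 would additionally require R to be Euclidean. The strongest is KTB.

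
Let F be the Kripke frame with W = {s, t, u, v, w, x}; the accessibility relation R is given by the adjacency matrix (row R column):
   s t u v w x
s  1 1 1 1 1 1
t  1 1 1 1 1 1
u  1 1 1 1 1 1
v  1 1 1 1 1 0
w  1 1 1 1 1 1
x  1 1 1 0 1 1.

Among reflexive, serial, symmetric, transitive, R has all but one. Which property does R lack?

transitive

Reflexive: yes — every world is R-related to itself.
Serial: yes — every world has a successor (e.g. s R s).
Symmetric: yes — every pair in R has its reverse in R.
Transitive: no — v R s and s R x, but not v R x.
Only transitive fails.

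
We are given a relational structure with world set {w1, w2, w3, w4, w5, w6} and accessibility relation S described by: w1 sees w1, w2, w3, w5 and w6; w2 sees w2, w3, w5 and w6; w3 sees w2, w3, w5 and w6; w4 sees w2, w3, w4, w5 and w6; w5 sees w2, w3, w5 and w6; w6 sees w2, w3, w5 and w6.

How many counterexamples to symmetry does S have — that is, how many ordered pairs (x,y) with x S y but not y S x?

8

Enumerating: (w1,w2), (w1,w3), (w1,w5), (w1,w6), (w4,w2), (w4,w3), (w4,w5), (w4,w6).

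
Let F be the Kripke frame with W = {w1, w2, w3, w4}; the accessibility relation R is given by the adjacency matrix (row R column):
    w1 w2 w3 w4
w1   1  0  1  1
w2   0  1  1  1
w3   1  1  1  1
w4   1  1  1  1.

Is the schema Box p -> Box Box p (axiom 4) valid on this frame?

No

The schema 4 characterises exactly the transitive frames.
Transitive: no — w1 R w3 and w3 R w2, but not w1 R w2.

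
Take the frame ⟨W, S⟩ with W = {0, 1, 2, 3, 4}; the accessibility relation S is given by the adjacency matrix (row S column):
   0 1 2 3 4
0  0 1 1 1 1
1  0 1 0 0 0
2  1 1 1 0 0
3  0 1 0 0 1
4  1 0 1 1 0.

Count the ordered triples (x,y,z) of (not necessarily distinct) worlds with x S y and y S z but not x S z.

12

Enumerating: (0,2,0), (0,4,0), (2,0,3), (2,0,4), (3,4,0), (3,4,2), (3,4,3), (4,0,1), (4,0,4), (4,2,1), (4,3,1), (4,3,4).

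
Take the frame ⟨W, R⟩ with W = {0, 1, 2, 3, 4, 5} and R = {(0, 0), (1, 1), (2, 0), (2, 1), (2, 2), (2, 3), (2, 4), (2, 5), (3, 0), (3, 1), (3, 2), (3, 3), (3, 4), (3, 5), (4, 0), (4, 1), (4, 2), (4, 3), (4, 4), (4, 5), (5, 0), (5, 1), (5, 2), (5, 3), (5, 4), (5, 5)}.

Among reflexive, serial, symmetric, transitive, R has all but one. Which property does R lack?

Reflexive: yes — every world is R-related to itself.
Serial: yes — every world has a successor (e.g. 0 R 0).
Symmetric: no — 2 R 0 but not 0 R 2.
Transitive: yes — every two-step R-path is closed by a direct edge.
Only symmetric fails.

symmetric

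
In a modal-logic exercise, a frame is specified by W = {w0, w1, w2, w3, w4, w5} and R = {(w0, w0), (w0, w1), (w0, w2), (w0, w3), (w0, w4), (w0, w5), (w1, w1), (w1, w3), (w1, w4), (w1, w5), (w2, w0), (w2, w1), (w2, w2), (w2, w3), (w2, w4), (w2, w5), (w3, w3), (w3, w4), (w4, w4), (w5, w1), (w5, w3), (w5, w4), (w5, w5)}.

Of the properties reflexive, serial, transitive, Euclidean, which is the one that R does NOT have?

Euclidean

Reflexive: yes — every world is R-related to itself.
Serial: yes — every world has a successor (e.g. w0 R w0).
Transitive: yes — every two-step R-path is closed by a direct edge.
Euclidean: no — w0 R w1 and w0 R w2, but not w1 R w2.
Only Euclidean fails.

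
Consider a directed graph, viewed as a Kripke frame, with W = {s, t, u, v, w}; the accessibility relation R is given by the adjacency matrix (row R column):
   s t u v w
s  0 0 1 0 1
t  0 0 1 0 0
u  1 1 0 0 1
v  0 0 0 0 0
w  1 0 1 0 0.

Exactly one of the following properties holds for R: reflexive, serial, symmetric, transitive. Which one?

Reflexive: no — s is not related to itself.
Serial: no — v has no R-successor.
Symmetric: yes — every pair in R has its reverse in R.
Transitive: no — s R u and u R t, but not s R t.
Only symmetric holds.

symmetric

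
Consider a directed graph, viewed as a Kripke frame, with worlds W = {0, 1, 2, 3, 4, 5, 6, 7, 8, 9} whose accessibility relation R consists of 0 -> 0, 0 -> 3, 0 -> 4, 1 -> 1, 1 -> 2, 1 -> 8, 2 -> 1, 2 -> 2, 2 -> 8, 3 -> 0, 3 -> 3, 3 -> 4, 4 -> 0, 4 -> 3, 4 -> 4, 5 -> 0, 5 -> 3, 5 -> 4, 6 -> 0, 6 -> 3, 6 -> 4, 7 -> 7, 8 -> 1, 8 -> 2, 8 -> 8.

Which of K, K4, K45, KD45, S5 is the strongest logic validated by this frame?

K45

Transitive (axiom 4): yes — every two-step R-path is closed by a direct edge.
Euclidean (axiom 5): yes — any two successors of a common world are R-related.
Serial (axiom D): no — 9 has no R-successor.
Reflexive (axiom T): no — 5 is not related to itself.
So F validates K, K4, K45; KD45 would additionally require R to be serial. The strongest is K45.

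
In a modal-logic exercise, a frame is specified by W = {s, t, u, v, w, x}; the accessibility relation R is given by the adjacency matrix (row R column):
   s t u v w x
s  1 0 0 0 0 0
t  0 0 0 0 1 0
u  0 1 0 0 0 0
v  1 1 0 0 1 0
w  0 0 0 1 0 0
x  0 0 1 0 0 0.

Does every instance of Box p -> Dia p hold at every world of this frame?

The schema D characterises exactly the serial frames.
Serial: yes — every world has a successor (e.g. s R s).

Yes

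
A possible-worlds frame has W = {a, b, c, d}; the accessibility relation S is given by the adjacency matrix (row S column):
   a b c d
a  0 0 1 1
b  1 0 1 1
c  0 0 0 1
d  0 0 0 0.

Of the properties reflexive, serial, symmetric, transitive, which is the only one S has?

transitive

Reflexive: no — a is not related to itself.
Serial: no — d has no S-successor.
Symmetric: no — a S c but not c S a.
Transitive: yes — every two-step S-path is closed by a direct edge.
Only transitive holds.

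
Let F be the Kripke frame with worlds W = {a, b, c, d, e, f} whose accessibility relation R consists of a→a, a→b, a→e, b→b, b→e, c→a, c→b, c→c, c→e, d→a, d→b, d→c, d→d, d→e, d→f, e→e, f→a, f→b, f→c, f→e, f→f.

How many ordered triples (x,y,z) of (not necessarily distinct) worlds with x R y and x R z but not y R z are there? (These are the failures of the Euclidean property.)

Enumerating: (a,b,a), (a,e,a), (a,e,b), (b,e,b), (c,a,c), (c,b,a), (c,b,c), (c,e,a), (c,e,b), (c,e,c), (d,a,c), (d,a,d), … and 23 more.
Total: 35.

35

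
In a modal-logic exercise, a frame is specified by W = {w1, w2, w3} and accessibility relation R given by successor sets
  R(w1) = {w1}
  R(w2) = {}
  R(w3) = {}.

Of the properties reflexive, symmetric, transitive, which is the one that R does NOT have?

reflexive

Reflexive: no — w2 is not related to itself.
Symmetric: yes — every pair in R has its reverse in R.
Transitive: yes — every two-step R-path is closed by a direct edge.
Only reflexive fails.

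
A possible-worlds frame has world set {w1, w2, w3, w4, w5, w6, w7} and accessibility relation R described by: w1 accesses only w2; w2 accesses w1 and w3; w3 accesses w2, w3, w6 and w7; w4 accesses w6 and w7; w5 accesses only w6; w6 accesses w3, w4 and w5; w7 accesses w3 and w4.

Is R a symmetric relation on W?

Symmetric: yes — every pair in R has its reverse in R.

Yes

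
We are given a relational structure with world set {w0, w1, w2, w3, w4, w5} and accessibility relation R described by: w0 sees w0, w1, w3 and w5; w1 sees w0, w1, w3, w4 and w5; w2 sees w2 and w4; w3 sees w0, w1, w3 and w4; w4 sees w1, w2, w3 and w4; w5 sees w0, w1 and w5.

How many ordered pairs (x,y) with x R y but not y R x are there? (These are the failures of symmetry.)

0

R is symmetric; there are no such tuples.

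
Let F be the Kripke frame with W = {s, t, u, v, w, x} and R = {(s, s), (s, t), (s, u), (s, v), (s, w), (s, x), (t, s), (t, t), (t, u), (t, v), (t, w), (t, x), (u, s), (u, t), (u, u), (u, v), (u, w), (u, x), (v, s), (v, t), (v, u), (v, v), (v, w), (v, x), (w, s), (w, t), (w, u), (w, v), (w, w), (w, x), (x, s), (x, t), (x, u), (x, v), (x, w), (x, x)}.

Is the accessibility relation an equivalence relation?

Yes

Reflexive: yes — every world is R-related to itself.
Symmetric: yes — every pair in R has its reverse in R.
Transitive: yes — every two-step R-path is closed by a direct edge.
So R is an equivalence relation.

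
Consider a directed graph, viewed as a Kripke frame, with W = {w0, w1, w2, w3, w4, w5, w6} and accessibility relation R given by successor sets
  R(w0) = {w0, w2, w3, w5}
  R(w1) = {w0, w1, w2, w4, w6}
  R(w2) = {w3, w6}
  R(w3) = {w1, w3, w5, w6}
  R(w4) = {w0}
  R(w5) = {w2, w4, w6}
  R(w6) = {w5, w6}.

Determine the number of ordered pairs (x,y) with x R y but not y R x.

15

Enumerating: (w0,w2), (w0,w3), (w0,w5), (w1,w0), (w1,w2), (w1,w4), (w1,w6), (w2,w3), (w2,w6), (w3,w1), (w3,w5), (w3,w6), (w4,w0), (w5,w2), (w5,w4).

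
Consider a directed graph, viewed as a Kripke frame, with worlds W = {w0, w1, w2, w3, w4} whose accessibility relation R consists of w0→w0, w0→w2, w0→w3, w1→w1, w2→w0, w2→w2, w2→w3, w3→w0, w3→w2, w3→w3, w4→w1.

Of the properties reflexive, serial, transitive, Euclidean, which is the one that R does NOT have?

reflexive

Reflexive: no — w4 is not related to itself.
Serial: yes — every world has a successor (e.g. w0 R w0).
Transitive: yes — every two-step R-path is closed by a direct edge.
Euclidean: yes — any two successors of a common world are R-related.
Only reflexive fails.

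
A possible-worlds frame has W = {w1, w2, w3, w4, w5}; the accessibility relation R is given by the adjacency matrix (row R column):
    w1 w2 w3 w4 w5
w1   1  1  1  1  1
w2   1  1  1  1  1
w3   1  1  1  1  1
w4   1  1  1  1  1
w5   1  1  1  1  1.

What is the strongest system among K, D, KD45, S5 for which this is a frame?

S5

Serial (axiom D): yes — every world has a successor (e.g. w1 R w1).
Euclidean (axiom 5): yes — any two successors of a common world are R-related.
Transitive (axiom 4): yes — every two-step R-path is closed by a direct edge.
Reflexive (axiom T): yes — every world is R-related to itself.
So F validates K, D, KD45, S5. The strongest is S5.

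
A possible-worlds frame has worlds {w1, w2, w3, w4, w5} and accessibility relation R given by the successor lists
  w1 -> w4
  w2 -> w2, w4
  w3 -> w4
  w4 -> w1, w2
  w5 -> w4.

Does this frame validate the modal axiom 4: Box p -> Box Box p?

Axiom 4 corresponds to the accessibility relation being transitive.
Transitive: no — w1 R w4 and w4 R w2, but not w1 R w2.

No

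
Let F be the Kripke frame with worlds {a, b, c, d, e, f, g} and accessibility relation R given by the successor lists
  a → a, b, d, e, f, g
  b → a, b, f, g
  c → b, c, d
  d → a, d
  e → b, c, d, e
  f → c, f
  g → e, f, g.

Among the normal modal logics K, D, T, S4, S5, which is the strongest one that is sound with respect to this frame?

T

Serial (axiom D): yes — every world has a successor (e.g. a R a).
Reflexive (axiom T): yes — every world is R-related to itself.
Transitive (axiom 4): no — a R e and e R c, but not a R c.
Euclidean (axiom 5): no — a R b and a R d, but not b R d.
So F validates K, D, T; S4 would additionally require R to be transitive. The strongest is T.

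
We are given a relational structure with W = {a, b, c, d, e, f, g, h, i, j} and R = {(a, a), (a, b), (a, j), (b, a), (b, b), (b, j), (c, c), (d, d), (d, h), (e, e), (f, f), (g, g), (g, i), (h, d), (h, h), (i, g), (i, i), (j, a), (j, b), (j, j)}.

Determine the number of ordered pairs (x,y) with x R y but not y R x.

0

R is symmetric; there are no such tuples.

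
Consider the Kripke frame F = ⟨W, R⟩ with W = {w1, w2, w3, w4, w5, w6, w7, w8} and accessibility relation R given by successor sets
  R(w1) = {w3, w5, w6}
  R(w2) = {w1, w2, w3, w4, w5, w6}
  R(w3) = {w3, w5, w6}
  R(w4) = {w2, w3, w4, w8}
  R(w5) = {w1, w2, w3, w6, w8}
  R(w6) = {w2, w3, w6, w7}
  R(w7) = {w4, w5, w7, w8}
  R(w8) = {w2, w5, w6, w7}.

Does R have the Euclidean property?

No

Euclidean: no — w1 R w6 and w1 R w5, but not w6 R w5.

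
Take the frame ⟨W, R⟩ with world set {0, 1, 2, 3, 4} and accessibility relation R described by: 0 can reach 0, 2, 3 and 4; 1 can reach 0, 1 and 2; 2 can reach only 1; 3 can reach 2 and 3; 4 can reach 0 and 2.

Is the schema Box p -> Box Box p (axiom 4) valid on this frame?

The schema 4 characterises exactly the transitive frames.
Transitive: no — 0 R 2 and 2 R 1, but not 0 R 1.

No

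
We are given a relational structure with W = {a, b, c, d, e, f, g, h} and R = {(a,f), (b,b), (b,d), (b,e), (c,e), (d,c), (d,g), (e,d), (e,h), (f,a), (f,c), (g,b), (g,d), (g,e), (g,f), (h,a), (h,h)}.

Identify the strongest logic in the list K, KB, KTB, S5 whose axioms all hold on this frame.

K

Symmetric (axiom B): no — b R d but not d R b.
Reflexive (axiom T): no — a is not related to itself.
Euclidean (axiom 5): no — b R d and b R e, but not d R e.
So F validates K; KB would additionally require R to be symmetric. The strongest is K.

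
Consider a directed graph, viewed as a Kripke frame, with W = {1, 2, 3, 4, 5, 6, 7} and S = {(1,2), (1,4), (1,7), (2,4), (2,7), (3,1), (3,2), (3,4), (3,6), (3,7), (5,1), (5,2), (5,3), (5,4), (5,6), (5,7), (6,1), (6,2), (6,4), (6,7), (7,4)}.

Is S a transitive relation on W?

Yes

Transitive: yes — every two-step S-path is closed by a direct edge.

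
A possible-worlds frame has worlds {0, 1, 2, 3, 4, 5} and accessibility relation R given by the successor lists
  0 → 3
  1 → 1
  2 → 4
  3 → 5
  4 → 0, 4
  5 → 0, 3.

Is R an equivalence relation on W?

Reflexive: no — 0 is not related to itself.
Symmetric: no — 0 R 3 but not 3 R 0.
Transitive: no — 0 R 3 and 3 R 5, but not 0 R 5.
So R is not an equivalence relation.

No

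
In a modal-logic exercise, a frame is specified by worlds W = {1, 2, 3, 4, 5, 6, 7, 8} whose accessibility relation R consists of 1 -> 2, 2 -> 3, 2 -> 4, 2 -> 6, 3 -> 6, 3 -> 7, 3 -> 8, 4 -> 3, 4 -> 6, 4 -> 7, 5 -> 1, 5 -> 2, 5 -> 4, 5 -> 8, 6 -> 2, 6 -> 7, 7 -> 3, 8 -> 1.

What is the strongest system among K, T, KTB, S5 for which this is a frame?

K

Reflexive (axiom T): no — 1 is not related to itself.
Symmetric (axiom B): no — 1 R 2 but not 2 R 1.
Euclidean (axiom 5): no — 2 R 3 and 2 R 4, but not 3 R 4.
So F validates K; T would additionally require R to be reflexive. The strongest is K.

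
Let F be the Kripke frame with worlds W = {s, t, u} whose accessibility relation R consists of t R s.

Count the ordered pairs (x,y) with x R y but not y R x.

Enumerating: (t,s).

1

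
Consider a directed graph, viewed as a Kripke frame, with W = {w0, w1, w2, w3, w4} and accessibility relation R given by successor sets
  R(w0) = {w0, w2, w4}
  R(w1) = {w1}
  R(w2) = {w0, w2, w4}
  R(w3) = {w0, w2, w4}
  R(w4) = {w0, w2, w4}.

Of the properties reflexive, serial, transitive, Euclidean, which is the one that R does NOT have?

Reflexive: no — w3 is not related to itself.
Serial: yes — every world has a successor (e.g. w0 R w0).
Transitive: yes — every two-step R-path is closed by a direct edge.
Euclidean: yes — any two successors of a common world are R-related.
Only reflexive fails.

reflexive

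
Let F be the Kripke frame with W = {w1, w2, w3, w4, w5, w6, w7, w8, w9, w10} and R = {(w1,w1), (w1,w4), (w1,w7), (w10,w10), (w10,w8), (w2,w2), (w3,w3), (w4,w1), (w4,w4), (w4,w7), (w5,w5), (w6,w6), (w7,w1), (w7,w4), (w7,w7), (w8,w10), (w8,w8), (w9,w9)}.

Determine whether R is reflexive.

Reflexive: yes — every world is R-related to itself.

Yes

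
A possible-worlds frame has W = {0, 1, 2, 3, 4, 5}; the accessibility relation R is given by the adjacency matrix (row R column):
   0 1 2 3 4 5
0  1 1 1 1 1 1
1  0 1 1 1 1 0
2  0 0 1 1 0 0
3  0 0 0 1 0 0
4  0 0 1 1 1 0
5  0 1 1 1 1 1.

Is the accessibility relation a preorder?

Yes

Reflexive: yes — every world is R-related to itself.
Transitive: yes — every two-step R-path is closed by a direct edge.
So R is a preorder.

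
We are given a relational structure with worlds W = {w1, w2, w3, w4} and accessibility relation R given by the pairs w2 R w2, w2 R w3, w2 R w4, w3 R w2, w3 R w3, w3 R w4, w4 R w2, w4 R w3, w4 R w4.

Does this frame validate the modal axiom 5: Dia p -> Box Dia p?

Axiom 5 corresponds to the accessibility relation being Euclidean.
Euclidean: yes — any two successors of a common world are R-related.

Yes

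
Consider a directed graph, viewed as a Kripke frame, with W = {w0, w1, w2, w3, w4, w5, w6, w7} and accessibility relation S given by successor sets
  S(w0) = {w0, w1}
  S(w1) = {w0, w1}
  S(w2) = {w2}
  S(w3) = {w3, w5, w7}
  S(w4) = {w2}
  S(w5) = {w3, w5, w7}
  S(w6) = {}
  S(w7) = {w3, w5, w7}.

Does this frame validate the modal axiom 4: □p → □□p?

The schema 4 characterises exactly the transitive frames.
Transitive: yes — every two-step S-path is closed by a direct edge.

Yes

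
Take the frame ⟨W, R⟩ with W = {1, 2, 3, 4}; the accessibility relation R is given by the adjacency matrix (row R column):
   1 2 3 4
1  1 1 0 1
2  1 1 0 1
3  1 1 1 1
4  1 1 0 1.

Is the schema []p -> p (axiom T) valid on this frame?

By correspondence theory, T is valid on a frame iff R is reflexive.
Reflexive: yes — every world is R-related to itself.

Yes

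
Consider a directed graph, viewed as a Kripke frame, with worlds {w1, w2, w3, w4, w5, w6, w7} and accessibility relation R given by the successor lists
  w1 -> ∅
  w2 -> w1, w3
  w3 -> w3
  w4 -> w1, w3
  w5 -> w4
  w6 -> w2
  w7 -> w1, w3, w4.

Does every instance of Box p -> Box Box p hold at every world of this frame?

No

Axiom 4 corresponds to the accessibility relation being transitive.
Transitive: no — w5 R w4 and w4 R w1, but not w5 R w1.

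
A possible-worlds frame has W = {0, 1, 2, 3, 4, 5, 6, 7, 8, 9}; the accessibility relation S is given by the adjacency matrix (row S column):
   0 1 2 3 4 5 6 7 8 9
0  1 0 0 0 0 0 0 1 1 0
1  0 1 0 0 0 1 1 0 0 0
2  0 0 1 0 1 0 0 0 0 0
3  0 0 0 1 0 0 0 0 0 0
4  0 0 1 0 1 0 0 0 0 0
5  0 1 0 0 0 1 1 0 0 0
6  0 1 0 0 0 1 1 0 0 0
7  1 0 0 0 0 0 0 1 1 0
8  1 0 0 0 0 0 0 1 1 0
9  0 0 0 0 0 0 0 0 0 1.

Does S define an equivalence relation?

Yes

Reflexive: yes — every world is S-related to itself.
Symmetric: yes — every pair in S has its reverse in S.
Transitive: yes — every two-step S-path is closed by a direct edge.
So S is an equivalence relation.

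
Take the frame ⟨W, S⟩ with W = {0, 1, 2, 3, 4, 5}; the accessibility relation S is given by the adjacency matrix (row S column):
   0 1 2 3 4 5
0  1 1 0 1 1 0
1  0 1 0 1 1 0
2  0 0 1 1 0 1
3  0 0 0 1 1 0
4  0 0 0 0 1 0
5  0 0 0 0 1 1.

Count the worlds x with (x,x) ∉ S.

0

S is reflexive; there are no such worlds.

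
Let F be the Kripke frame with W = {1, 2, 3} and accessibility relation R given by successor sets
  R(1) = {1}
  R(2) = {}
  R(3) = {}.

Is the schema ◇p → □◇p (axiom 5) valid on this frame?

Yes

By correspondence theory, 5 is valid on a frame iff R is Euclidean.
Euclidean: yes — any two successors of a common world are R-related.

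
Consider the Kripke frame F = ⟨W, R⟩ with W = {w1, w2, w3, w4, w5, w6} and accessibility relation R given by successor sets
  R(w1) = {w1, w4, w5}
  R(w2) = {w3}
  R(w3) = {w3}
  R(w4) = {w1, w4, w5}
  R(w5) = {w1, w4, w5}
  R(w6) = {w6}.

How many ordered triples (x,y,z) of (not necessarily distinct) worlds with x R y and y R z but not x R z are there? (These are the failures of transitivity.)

R is transitive; there are no such tuples.

0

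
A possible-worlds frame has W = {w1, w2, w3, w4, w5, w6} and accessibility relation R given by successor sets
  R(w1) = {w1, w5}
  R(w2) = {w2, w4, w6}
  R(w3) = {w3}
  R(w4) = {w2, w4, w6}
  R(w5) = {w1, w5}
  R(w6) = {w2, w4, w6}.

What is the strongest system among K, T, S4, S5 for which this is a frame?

S5

Reflexive (axiom T): yes — every world is R-related to itself.
Transitive (axiom 4): yes — every two-step R-path is closed by a direct edge.
Euclidean (axiom 5): yes — any two successors of a common world are R-related.
So F validates K, T, S4, S5. The strongest is S5.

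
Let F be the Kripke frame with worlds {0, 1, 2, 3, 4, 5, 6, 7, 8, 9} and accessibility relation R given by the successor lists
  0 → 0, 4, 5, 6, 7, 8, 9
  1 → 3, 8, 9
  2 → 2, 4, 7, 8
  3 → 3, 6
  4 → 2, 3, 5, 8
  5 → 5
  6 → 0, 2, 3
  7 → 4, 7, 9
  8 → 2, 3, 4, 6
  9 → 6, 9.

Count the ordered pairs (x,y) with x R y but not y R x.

17

Enumerating: (0,4), (0,5), (0,7), (0,8), (0,9), (1,3), (1,8), (1,9), (2,7), (4,3), (4,5), (6,2), (7,4), (7,9), (8,3), (8,6), (9,6).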